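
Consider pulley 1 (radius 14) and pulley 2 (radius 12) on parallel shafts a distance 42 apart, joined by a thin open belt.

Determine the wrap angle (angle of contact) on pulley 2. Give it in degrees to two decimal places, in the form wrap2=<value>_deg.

wrap2=174.54_deg

open belt: β = asin((r2−r1)/C) = asin(-2/42) = -2.7294°
wrap1 = π − 2β = 185.4588°
wrap2 = π + 2β = 174.5412°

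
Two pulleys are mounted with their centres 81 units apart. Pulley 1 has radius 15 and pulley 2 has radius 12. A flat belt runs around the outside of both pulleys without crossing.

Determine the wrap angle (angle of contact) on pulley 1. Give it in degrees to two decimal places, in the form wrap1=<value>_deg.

open belt: β = asin((r2−r1)/C) = asin(-3/81) = -2.1226°
wrap1 = π − 2β = 184.2451°
wrap2 = π + 2β = 175.7549°

wrap1=184.25_deg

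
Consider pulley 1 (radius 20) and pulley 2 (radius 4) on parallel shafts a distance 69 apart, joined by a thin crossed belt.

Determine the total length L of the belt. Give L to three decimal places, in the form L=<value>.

crossed belt: β = asin((r1+r2)/C) = asin(24/69) = 20.3544°
wrap1 = wrap2 = π + 2β = 220.7088°
tangent length = C·cosβ = 64.6916
L = (r1+r2)·wrap + 2·C·cosβ = 24·3.8521 + 2·64.6916 = 221.8334

L=221.833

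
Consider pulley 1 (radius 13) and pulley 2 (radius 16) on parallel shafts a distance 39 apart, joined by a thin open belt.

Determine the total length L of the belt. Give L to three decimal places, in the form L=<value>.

open belt: β = asin((r2−r1)/C) = asin(3/39) = 4.4117°
wrap1 = π − 2β = 171.1765°
wrap2 = π + 2β = 188.8235°
tangent length = C·cosβ = 38.8844
L = r1·wrap1 + r2·wrap2 + 2·C·cosβ = 13·2.9876 + 16·3.2956 + 2·38.8844 = 169.3371

L=169.337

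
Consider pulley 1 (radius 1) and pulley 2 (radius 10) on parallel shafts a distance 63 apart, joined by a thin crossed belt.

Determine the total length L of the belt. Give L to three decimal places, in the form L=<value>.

crossed belt: β = asin((r1+r2)/C) = asin(11/63) = 10.0556°
wrap1 = wrap2 = π + 2β = 200.1111°
tangent length = C·cosβ = 62.0322
L = (r1+r2)·wrap + 2·C·cosβ = 11·3.4926 + 2·62.0322 = 162.4831

L=162.483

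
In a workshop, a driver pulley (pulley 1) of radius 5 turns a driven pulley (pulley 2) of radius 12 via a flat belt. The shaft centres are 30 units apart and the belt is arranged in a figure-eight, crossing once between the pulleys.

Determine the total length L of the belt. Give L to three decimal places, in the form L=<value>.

L=123.327

crossed belt: β = asin((r1+r2)/C) = asin(17/30) = 34.5181°
wrap1 = wrap2 = π + 2β = 249.0362°
tangent length = C·cosβ = 24.7184
L = (r1+r2)·wrap + 2·C·cosβ = 17·4.3465 + 2·24.7184 = 123.3274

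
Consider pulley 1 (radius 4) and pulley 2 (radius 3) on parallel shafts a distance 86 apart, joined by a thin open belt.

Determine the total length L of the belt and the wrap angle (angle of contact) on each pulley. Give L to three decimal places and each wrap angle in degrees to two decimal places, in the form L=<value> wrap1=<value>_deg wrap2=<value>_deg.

open belt: β = asin((r2−r1)/C) = asin(-1/86) = -0.6662°
wrap1 = π − 2β = 181.3325°
wrap2 = π + 2β = 178.6675°
tangent length = C·cosβ = 85.9942
L = r1·wrap1 + r2·wrap2 + 2·C·cosβ = 4·3.1648 + 3·3.1183 + 2·85.9942 = 194.0028

L=194.003 wrap1=181.33_deg wrap2=178.67_deg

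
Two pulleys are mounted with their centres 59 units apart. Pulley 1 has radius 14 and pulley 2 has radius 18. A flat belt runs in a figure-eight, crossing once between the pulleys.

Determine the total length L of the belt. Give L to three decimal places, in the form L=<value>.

crossed belt: β = asin((r1+r2)/C) = asin(32/59) = 32.8453°
wrap1 = wrap2 = π + 2β = 245.6906°
tangent length = C·cosβ = 49.5681
L = (r1+r2)·wrap + 2·C·cosβ = 32·4.2881 + 2·49.5681 = 236.3558

L=236.356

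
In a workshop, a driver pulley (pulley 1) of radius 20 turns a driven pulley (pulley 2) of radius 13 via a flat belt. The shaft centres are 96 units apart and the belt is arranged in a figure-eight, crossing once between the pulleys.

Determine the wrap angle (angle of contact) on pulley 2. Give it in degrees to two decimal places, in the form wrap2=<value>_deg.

crossed belt: β = asin((r1+r2)/C) = asin(33/96) = 20.1055°
wrap1 = wrap2 = π + 2β = 220.2110°

wrap2=220.21_deg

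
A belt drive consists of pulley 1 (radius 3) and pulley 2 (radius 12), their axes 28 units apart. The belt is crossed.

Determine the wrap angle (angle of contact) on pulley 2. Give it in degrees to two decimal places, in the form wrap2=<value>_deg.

wrap2=244.78_deg

crossed belt: β = asin((r1+r2)/C) = asin(15/28) = 32.3924°
wrap1 = wrap2 = π + 2β = 244.7847°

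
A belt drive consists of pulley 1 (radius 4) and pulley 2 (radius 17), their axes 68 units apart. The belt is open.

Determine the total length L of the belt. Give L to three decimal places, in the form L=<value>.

L=204.466

open belt: β = asin((r2−r1)/C) = asin(13/68) = 11.0214°
wrap1 = π − 2β = 157.9571°
wrap2 = π + 2β = 202.0429°
tangent length = C·cosβ = 66.7458
L = r1·wrap1 + r2·wrap2 + 2·C·cosβ = 4·2.7569 + 17·3.5263 + 2·66.7458 = 204.4664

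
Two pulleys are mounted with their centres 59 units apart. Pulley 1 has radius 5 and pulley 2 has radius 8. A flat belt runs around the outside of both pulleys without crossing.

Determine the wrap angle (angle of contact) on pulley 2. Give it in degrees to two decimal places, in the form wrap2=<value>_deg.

open belt: β = asin((r2−r1)/C) = asin(3/59) = 2.9146°
wrap1 = π − 2β = 174.1708°
wrap2 = π + 2β = 185.8292°

wrap2=185.83_deg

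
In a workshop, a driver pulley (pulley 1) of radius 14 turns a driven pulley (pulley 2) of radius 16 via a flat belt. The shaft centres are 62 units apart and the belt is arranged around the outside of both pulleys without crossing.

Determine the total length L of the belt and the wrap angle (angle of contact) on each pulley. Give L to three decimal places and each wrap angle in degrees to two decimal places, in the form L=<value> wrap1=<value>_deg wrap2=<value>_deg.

open belt: β = asin((r2−r1)/C) = asin(2/62) = 1.8486°
wrap1 = π − 2β = 176.3029°
wrap2 = π + 2β = 183.6971°
tangent length = C·cosβ = 61.9677
L = r1·wrap1 + r2·wrap2 + 2·C·cosβ = 14·3.0771 + 16·3.2061 + 2·61.9677 = 218.3123

L=218.312 wrap1=176.30_deg wrap2=183.70_deg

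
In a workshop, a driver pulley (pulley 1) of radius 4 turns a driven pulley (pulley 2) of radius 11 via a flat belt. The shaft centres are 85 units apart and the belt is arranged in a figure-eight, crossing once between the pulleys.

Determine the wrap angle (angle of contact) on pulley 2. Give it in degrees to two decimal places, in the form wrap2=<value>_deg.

wrap2=200.33_deg

crossed belt: β = asin((r1+r2)/C) = asin(15/85) = 10.1642°
wrap1 = wrap2 = π + 2β = 200.3285°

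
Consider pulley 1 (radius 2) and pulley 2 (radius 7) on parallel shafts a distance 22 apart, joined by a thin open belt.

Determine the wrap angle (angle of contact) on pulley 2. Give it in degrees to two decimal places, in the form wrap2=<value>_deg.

open belt: β = asin((r2−r1)/C) = asin(5/22) = 13.1366°
wrap1 = π − 2β = 153.7269°
wrap2 = π + 2β = 206.2731°

wrap2=206.27_deg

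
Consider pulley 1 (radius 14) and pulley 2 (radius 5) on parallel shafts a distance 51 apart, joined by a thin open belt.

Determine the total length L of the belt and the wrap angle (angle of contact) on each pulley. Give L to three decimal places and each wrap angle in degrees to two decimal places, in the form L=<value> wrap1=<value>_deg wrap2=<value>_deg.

L=163.283 wrap1=200.33_deg wrap2=159.67_deg

open belt: β = asin((r2−r1)/C) = asin(-9/51) = -10.1642°
wrap1 = π − 2β = 200.3285°
wrap2 = π + 2β = 159.6715°
tangent length = C·cosβ = 50.1996
L = r1·wrap1 + r2·wrap2 + 2·C·cosβ = 14·3.4964 + 5·2.7868 + 2·50.1996 = 163.2827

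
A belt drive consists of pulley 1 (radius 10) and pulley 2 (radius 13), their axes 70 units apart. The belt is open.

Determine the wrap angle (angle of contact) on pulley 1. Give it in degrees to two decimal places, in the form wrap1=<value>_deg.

open belt: β = asin((r2−r1)/C) = asin(3/70) = 2.4563°
wrap1 = π − 2β = 175.0874°
wrap2 = π + 2β = 184.9126°

wrap1=175.09_deg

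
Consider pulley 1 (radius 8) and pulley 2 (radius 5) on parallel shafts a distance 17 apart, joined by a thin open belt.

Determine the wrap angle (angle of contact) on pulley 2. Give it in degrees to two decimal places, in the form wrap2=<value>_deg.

open belt: β = asin((r2−r1)/C) = asin(-3/17) = -10.1642°
wrap1 = π − 2β = 200.3285°
wrap2 = π + 2β = 159.6715°

wrap2=159.67_deg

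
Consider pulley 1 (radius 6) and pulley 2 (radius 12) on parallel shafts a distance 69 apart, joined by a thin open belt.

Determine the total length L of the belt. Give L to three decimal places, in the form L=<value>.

open belt: β = asin((r2−r1)/C) = asin(6/69) = 4.9885°
wrap1 = π − 2β = 170.0229°
wrap2 = π + 2β = 189.9771°
tangent length = C·cosβ = 68.7386
L = r1·wrap1 + r2·wrap2 + 2·C·cosβ = 6·2.9675 + 12·3.3157 + 2·68.7386 = 195.0707

L=195.071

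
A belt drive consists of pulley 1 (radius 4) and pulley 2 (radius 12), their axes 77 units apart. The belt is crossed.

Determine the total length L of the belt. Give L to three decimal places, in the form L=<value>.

crossed belt: β = asin((r1+r2)/C) = asin(16/77) = 11.9930°
wrap1 = wrap2 = π + 2β = 203.9860°
tangent length = C·cosβ = 75.3193
L = (r1+r2)·wrap + 2·C·cosβ = 16·3.5602 + 2·75.3193 = 207.6023

L=207.602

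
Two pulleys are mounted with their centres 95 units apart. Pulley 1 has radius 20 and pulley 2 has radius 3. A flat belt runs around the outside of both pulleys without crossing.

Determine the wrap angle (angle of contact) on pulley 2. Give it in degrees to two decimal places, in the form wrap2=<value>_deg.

open belt: β = asin((r2−r1)/C) = asin(-17/95) = -10.3085°
wrap1 = π − 2β = 200.6169°
wrap2 = π + 2β = 159.3831°

wrap2=159.38_deg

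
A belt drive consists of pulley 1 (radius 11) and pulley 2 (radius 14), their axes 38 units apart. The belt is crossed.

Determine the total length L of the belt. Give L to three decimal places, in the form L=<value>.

L=171.677

crossed belt: β = asin((r1+r2)/C) = asin(25/38) = 41.1395°
wrap1 = wrap2 = π + 2β = 262.2790°
tangent length = C·cosβ = 28.6182
L = (r1+r2)·wrap + 2·C·cosβ = 25·4.5776 + 2·28.6182 = 171.6772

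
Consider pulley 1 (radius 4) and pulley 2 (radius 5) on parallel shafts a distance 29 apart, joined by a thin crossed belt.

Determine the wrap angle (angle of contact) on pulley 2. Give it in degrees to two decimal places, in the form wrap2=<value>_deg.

wrap2=216.16_deg

crossed belt: β = asin((r1+r2)/C) = asin(9/29) = 18.0800°
wrap1 = wrap2 = π + 2β = 216.1600°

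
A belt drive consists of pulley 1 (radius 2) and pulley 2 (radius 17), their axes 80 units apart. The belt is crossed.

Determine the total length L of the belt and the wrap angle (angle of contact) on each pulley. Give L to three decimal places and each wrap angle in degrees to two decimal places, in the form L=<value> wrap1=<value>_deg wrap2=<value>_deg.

crossed belt: β = asin((r1+r2)/C) = asin(19/80) = 13.7390°
wrap1 = wrap2 = π + 2β = 207.4781°
tangent length = C·cosβ = 77.7110
L = (r1+r2)·wrap + 2·C·cosβ = 19·3.6212 + 2·77.7110 = 224.2243

L=224.224 wrap1=207.48_deg wrap2=207.48_deg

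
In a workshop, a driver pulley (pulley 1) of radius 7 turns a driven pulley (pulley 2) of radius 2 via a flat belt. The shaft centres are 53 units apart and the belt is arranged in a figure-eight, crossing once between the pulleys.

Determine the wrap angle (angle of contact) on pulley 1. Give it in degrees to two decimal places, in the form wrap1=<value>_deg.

crossed belt: β = asin((r1+r2)/C) = asin(9/53) = 9.7768°
wrap1 = wrap2 = π + 2β = 199.5537°

wrap1=199.55_deg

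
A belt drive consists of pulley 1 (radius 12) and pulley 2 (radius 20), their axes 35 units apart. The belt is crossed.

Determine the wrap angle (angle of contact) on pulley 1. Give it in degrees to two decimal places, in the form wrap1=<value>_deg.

crossed belt: β = asin((r1+r2)/C) = asin(32/35) = 66.1045°
wrap1 = wrap2 = π + 2β = 312.2090°

wrap1=312.21_deg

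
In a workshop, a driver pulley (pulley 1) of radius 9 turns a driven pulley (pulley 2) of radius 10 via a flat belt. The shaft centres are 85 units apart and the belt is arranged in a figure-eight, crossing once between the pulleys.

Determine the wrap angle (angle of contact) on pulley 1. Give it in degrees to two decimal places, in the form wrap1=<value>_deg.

wrap1=205.83_deg

crossed belt: β = asin((r1+r2)/C) = asin(19/85) = 12.9164°
wrap1 = wrap2 = π + 2β = 205.8328°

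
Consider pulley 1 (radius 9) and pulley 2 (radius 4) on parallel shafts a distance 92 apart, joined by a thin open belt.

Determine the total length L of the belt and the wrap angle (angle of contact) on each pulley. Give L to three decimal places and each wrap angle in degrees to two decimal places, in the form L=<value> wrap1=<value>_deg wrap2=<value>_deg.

open belt: β = asin((r2−r1)/C) = asin(-5/92) = -3.1154°
wrap1 = π − 2β = 186.2309°
wrap2 = π + 2β = 173.7691°
tangent length = C·cosβ = 91.8640
L = r1·wrap1 + r2·wrap2 + 2·C·cosβ = 9·3.2503 + 4·3.0328 + 2·91.8640 = 225.1125

L=225.113 wrap1=186.23_deg wrap2=173.77_deg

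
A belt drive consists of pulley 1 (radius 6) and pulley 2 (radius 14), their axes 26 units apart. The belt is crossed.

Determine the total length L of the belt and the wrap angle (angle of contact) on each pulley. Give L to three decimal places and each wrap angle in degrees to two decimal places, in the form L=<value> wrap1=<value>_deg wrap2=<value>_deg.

crossed belt: β = asin((r1+r2)/C) = asin(20/26) = 50.2849°
wrap1 = wrap2 = π + 2β = 280.5697°
tangent length = C·cosβ = 16.6132
L = (r1+r2)·wrap + 2·C·cosβ = 20·4.8969 + 2·16.6132 = 131.1638

L=131.164 wrap1=280.57_deg wrap2=280.57_deg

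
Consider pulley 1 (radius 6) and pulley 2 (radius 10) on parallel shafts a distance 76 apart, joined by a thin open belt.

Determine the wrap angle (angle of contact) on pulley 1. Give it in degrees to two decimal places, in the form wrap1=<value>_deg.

wrap1=173.97_deg

open belt: β = asin((r2−r1)/C) = asin(4/76) = 3.0170°
wrap1 = π − 2β = 173.9661°
wrap2 = π + 2β = 186.0339°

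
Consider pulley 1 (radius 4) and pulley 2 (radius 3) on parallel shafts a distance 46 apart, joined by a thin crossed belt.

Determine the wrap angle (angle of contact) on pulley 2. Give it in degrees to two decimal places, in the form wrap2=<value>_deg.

wrap2=197.51_deg

crossed belt: β = asin((r1+r2)/C) = asin(7/46) = 8.7529°
wrap1 = wrap2 = π + 2β = 197.5059°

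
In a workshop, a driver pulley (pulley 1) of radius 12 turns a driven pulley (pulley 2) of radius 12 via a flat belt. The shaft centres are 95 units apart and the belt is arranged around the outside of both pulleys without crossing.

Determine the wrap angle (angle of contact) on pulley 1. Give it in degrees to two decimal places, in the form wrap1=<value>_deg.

open belt: β = asin((r2−r1)/C) = asin(0/95) = 0.0000°
wrap1 = π − 2β = 180.0000°
wrap2 = π + 2β = 180.0000°

wrap1=180.00_deg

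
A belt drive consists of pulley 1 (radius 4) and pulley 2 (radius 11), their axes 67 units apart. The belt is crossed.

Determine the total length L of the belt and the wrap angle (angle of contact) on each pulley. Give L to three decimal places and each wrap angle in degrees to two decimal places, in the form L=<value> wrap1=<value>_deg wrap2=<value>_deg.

crossed belt: β = asin((r1+r2)/C) = asin(15/67) = 12.9371°
wrap1 = wrap2 = π + 2β = 205.8741°
tangent length = C·cosβ = 65.2993
L = (r1+r2)·wrap + 2·C·cosβ = 15·3.5932 + 2·65.2993 = 184.4963

L=184.496 wrap1=205.87_deg wrap2=205.87_deg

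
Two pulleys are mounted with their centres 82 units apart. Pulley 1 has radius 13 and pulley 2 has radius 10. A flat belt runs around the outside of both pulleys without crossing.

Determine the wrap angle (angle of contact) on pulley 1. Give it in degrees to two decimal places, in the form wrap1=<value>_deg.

open belt: β = asin((r2−r1)/C) = asin(-3/82) = -2.0967°
wrap1 = π − 2β = 184.1933°
wrap2 = π + 2β = 175.8067°

wrap1=184.19_deg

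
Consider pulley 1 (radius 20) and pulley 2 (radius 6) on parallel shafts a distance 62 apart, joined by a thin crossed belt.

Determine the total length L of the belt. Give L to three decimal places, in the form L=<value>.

crossed belt: β = asin((r1+r2)/C) = asin(26/62) = 24.7939°
wrap1 = wrap2 = π + 2β = 229.5877°
tangent length = C·cosβ = 56.2850
L = (r1+r2)·wrap + 2·C·cosβ = 26·4.0071 + 2·56.2850 = 216.7536

L=216.754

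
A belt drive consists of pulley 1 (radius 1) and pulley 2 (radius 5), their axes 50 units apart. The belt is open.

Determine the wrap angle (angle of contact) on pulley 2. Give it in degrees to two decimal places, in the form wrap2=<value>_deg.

open belt: β = asin((r2−r1)/C) = asin(4/50) = 4.5886°
wrap1 = π − 2β = 170.8229°
wrap2 = π + 2β = 189.1771°

wrap2=189.18_deg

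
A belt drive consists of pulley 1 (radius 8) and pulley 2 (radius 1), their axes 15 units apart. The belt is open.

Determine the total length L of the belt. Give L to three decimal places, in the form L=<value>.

open belt: β = asin((r2−r1)/C) = asin(-7/15) = -27.8181°
wrap1 = π − 2β = 235.6363°
wrap2 = π + 2β = 124.3637°
tangent length = C·cosβ = 13.2665
L = r1·wrap1 + r2·wrap2 + 2·C·cosβ = 8·4.1126 + 1·2.1706 + 2·13.2665 = 61.6046

L=61.605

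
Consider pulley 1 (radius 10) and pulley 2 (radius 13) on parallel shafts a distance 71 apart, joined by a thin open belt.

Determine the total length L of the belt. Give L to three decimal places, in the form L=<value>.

open belt: β = asin((r2−r1)/C) = asin(3/71) = 2.4217°
wrap1 = π − 2β = 175.1567°
wrap2 = π + 2β = 184.8433°
tangent length = C·cosβ = 70.9366
L = r1·wrap1 + r2·wrap2 + 2·C·cosβ = 10·3.0571 + 13·3.2261 + 2·70.9366 = 214.3834

L=214.383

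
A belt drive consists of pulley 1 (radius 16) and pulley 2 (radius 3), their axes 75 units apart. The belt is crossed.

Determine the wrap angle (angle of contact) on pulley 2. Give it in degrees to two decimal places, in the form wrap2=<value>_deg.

wrap2=209.35_deg

crossed belt: β = asin((r1+r2)/C) = asin(19/75) = 14.6748°
wrap1 = wrap2 = π + 2β = 209.3497°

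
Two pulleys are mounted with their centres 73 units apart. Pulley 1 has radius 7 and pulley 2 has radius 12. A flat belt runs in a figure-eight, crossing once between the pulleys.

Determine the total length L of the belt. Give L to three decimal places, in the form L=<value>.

crossed belt: β = asin((r1+r2)/C) = asin(19/73) = 15.0863°
wrap1 = wrap2 = π + 2β = 210.1726°
tangent length = C·cosβ = 70.4840
L = (r1+r2)·wrap + 2·C·cosβ = 19·3.6682 + 2·70.4840 = 210.6640

L=210.664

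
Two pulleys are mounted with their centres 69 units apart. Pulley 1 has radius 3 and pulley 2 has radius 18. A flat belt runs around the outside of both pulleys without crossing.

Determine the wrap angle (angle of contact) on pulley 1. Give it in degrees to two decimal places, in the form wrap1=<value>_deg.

wrap1=154.89_deg

open belt: β = asin((r2−r1)/C) = asin(15/69) = 12.5559°
wrap1 = π − 2β = 154.8883°
wrap2 = π + 2β = 205.1117°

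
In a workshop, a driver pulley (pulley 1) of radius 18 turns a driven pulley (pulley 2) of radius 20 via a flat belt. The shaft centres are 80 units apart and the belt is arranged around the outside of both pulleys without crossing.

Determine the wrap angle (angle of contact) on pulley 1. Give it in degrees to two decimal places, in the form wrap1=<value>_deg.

open belt: β = asin((r2−r1)/C) = asin(2/80) = 1.4325°
wrap1 = π − 2β = 177.1349°
wrap2 = π + 2β = 182.8651°

wrap1=177.13_deg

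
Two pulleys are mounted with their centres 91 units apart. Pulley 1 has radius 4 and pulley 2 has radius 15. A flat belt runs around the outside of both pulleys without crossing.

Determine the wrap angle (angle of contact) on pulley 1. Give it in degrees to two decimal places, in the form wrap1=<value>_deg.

wrap1=166.11_deg

open belt: β = asin((r2−r1)/C) = asin(11/91) = 6.9428°
wrap1 = π − 2β = 166.1143°
wrap2 = π + 2β = 193.8857°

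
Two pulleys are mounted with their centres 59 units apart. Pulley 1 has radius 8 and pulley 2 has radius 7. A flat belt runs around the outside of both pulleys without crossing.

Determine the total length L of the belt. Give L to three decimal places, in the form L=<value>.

open belt: β = asin((r2−r1)/C) = asin(-1/59) = -0.9712°
wrap1 = π − 2β = 181.9423°
wrap2 = π + 2β = 178.0577°
tangent length = C·cosβ = 58.9915
L = r1·wrap1 + r2·wrap2 + 2·C·cosβ = 8·3.1755 + 7·3.1077 + 2·58.9915 = 165.1408

L=165.141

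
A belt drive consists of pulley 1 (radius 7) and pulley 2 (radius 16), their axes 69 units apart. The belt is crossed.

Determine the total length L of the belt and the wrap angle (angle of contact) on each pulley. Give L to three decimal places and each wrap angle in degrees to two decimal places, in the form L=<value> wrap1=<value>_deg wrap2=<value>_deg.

crossed belt: β = asin((r1+r2)/C) = asin(23/69) = 19.4712°
wrap1 = wrap2 = π + 2β = 218.9424°
tangent length = C·cosβ = 65.0538
L = (r1+r2)·wrap + 2·C·cosβ = 23·3.8213 + 2·65.0538 = 217.9968

L=217.997 wrap1=218.94_deg wrap2=218.94_deg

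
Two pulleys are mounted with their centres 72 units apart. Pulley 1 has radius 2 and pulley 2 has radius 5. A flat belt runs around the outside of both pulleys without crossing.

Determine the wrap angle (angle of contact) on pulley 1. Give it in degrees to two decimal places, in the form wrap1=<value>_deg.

wrap1=175.22_deg

open belt: β = asin((r2−r1)/C) = asin(3/72) = 2.3880°
wrap1 = π − 2β = 175.2240°
wrap2 = π + 2β = 184.7760°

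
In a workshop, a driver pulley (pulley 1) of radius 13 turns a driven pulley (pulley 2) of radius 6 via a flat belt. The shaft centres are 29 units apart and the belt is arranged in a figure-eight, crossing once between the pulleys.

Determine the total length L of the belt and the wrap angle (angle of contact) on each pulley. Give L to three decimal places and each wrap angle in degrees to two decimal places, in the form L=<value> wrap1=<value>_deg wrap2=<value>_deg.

L=130.656 wrap1=261.87_deg wrap2=261.87_deg

crossed belt: β = asin((r1+r2)/C) = asin(19/29) = 40.9327°
wrap1 = wrap2 = π + 2β = 261.8654°
tangent length = C·cosβ = 21.9089
L = (r1+r2)·wrap + 2·C·cosβ = 19·4.5704 + 2·21.9089 = 130.6557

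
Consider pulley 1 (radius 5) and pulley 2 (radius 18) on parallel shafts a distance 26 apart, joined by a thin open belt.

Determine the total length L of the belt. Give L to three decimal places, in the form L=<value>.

L=130.904

open belt: β = asin((r2−r1)/C) = asin(13/26) = 30.0000°
wrap1 = π − 2β = 120.0000°
wrap2 = π + 2β = 240.0000°
tangent length = C·cosβ = 22.5167
L = r1·wrap1 + r2·wrap2 + 2·C·cosβ = 5·2.0944 + 18·4.1888 + 2·22.5167 = 130.9035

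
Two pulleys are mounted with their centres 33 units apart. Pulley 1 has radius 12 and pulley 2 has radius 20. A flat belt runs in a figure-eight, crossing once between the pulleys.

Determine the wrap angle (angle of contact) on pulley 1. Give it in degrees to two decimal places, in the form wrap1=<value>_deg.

wrap1=331.72_deg

crossed belt: β = asin((r1+r2)/C) = asin(32/33) = 75.8589°
wrap1 = wrap2 = π + 2β = 331.7178°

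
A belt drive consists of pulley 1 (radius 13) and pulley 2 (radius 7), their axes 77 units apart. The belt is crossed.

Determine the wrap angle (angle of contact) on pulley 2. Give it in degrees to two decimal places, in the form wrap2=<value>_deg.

crossed belt: β = asin((r1+r2)/C) = asin(20/77) = 15.0547°
wrap1 = wrap2 = π + 2β = 210.1093°

wrap2=210.11_deg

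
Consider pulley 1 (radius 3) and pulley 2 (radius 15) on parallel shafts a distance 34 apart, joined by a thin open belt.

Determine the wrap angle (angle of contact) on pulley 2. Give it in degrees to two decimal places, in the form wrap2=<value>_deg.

open belt: β = asin((r2−r1)/C) = asin(12/34) = 20.6673°
wrap1 = π − 2β = 138.6654°
wrap2 = π + 2β = 221.3346°

wrap2=221.33_deg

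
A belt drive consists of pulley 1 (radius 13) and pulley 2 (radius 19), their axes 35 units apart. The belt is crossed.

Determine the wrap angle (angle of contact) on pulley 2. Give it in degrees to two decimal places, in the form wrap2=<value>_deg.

crossed belt: β = asin((r1+r2)/C) = asin(32/35) = 66.1045°
wrap1 = wrap2 = π + 2β = 312.2090°

wrap2=312.21_deg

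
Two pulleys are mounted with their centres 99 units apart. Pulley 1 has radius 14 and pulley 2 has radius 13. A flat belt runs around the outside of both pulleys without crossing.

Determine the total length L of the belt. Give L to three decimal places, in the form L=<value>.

L=282.833

open belt: β = asin((r2−r1)/C) = asin(-1/99) = -0.5788°
wrap1 = π − 2β = 181.1575°
wrap2 = π + 2β = 178.8425°
tangent length = C·cosβ = 98.9949
L = r1·wrap1 + r2·wrap2 + 2·C·cosβ = 14·3.1618 + 13·3.1214 + 2·98.9949 = 282.8331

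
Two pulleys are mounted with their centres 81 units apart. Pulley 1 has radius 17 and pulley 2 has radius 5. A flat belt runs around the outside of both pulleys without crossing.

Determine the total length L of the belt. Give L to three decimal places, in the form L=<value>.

open belt: β = asin((r2−r1)/C) = asin(-12/81) = -8.5196°
wrap1 = π − 2β = 197.0392°
wrap2 = π + 2β = 162.9608°
tangent length = C·cosβ = 80.1062
L = r1·wrap1 + r2·wrap2 + 2·C·cosβ = 17·3.4390 + 5·2.8442 + 2·80.1062 = 232.8961

L=232.896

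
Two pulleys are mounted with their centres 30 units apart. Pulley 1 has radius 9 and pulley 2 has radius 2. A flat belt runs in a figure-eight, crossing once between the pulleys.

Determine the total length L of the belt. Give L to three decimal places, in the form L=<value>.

crossed belt: β = asin((r1+r2)/C) = asin(11/30) = 21.5102°
wrap1 = wrap2 = π + 2β = 223.0204°
tangent length = C·cosβ = 27.9106
L = (r1+r2)·wrap + 2·C·cosβ = 11·3.8924 + 2·27.9106 = 98.6380

L=98.638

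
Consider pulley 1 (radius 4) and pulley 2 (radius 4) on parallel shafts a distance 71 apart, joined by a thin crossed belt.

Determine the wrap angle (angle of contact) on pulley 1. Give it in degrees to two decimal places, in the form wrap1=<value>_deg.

crossed belt: β = asin((r1+r2)/C) = asin(8/71) = 6.4696°
wrap1 = wrap2 = π + 2β = 192.9392°

wrap1=192.94_deg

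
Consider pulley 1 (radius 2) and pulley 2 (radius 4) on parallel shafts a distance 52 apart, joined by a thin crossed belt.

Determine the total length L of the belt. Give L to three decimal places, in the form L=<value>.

L=123.543

crossed belt: β = asin((r1+r2)/C) = asin(6/52) = 6.6258°
wrap1 = wrap2 = π + 2β = 193.2516°
tangent length = C·cosβ = 51.6527
L = (r1+r2)·wrap + 2·C·cosβ = 6·3.3729 + 2·51.6527 = 123.5426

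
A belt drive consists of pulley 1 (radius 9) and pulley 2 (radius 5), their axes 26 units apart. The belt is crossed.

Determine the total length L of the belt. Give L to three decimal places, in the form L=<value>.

L=103.721

crossed belt: β = asin((r1+r2)/C) = asin(14/26) = 32.5790°
wrap1 = wrap2 = π + 2β = 245.1579°
tangent length = C·cosβ = 21.9089
L = (r1+r2)·wrap + 2·C·cosβ = 14·4.2788 + 2·21.9089 = 103.7212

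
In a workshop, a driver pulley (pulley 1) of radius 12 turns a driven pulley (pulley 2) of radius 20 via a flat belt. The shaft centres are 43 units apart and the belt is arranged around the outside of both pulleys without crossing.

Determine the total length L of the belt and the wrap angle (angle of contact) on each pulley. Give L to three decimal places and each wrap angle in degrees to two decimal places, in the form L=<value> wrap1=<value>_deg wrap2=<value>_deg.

L=188.024 wrap1=158.56_deg wrap2=201.44_deg

open belt: β = asin((r2−r1)/C) = asin(8/43) = 10.7222°
wrap1 = π − 2β = 158.5557°
wrap2 = π + 2β = 201.4443°
tangent length = C·cosβ = 42.2493
L = r1·wrap1 + r2·wrap2 + 2·C·cosβ = 12·2.7673 + 20·3.5159 + 2·42.2493 = 188.0237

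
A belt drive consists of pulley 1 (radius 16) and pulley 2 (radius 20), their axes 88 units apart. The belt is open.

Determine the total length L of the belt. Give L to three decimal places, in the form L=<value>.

open belt: β = asin((r2−r1)/C) = asin(4/88) = 2.6053°
wrap1 = π − 2β = 174.7895°
wrap2 = π + 2β = 185.2105°
tangent length = C·cosβ = 87.9090
L = r1·wrap1 + r2·wrap2 + 2·C·cosβ = 16·3.0507 + 20·3.2325 + 2·87.9090 = 289.2792

L=289.279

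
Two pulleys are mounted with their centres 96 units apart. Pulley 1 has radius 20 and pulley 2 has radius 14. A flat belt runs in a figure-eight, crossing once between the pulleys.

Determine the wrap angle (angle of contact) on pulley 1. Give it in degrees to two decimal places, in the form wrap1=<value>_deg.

crossed belt: β = asin((r1+r2)/C) = asin(34/96) = 20.7424°
wrap1 = wrap2 = π + 2β = 221.4848°

wrap1=221.48_deg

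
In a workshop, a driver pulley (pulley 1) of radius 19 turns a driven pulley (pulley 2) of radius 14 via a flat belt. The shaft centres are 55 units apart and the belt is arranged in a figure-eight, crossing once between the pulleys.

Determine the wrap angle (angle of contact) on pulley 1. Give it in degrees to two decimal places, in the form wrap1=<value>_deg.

wrap1=253.74_deg

crossed belt: β = asin((r1+r2)/C) = asin(33/55) = 36.8699°
wrap1 = wrap2 = π + 2β = 253.7398°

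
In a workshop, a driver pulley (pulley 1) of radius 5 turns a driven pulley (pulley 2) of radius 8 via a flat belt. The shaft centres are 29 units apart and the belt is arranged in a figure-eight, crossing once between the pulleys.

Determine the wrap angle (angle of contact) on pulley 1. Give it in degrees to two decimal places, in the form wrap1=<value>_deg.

wrap1=233.27_deg

crossed belt: β = asin((r1+r2)/C) = asin(13/29) = 26.6331°
wrap1 = wrap2 = π + 2β = 233.2662°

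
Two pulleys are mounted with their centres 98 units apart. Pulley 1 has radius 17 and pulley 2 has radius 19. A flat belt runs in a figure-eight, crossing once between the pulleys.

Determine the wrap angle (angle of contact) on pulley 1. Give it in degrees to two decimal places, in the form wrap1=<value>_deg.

crossed belt: β = asin((r1+r2)/C) = asin(36/98) = 21.5521°
wrap1 = wrap2 = π + 2β = 223.1042°

wrap1=223.10_deg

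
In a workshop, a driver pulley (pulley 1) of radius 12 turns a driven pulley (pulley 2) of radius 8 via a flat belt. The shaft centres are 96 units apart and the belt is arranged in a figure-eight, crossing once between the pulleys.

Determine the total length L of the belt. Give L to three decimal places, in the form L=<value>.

L=259.014

crossed belt: β = asin((r1+r2)/C) = asin(20/96) = 12.0247°
wrap1 = wrap2 = π + 2β = 204.0494°
tangent length = C·cosβ = 93.8936
L = (r1+r2)·wrap + 2·C·cosβ = 20·3.5613 + 2·93.8936 = 259.0138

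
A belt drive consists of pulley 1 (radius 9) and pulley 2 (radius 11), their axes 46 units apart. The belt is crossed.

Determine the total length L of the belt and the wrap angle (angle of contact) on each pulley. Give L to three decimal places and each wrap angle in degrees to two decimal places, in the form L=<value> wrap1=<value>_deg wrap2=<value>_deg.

L=163.673 wrap1=231.54_deg wrap2=231.54_deg

crossed belt: β = asin((r1+r2)/C) = asin(20/46) = 25.7715°
wrap1 = wrap2 = π + 2β = 231.5429°
tangent length = C·cosβ = 41.4246
L = (r1+r2)·wrap + 2·C·cosβ = 20·4.0412 + 2·41.4246 = 163.6730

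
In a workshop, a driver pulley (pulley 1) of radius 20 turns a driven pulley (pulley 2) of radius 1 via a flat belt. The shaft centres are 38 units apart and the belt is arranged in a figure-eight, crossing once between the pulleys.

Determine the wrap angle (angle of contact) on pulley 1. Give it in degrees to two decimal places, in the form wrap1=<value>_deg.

wrap1=247.10_deg

crossed belt: β = asin((r1+r2)/C) = asin(21/38) = 33.5477°
wrap1 = wrap2 = π + 2β = 247.0955°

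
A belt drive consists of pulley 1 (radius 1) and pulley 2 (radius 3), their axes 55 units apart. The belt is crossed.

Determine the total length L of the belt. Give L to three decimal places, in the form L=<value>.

crossed belt: β = asin((r1+r2)/C) = asin(4/55) = 4.1706°
wrap1 = wrap2 = π + 2β = 188.3413°
tangent length = C·cosβ = 54.8544
L = (r1+r2)·wrap + 2·C·cosβ = 4·3.2872 + 2·54.8544 = 122.8574

L=122.857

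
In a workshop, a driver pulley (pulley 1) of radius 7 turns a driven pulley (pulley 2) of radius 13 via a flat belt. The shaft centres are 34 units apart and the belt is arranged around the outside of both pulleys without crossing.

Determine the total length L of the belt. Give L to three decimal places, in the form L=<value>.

L=131.893

open belt: β = asin((r2−r1)/C) = asin(6/34) = 10.1642°
wrap1 = π − 2β = 159.6715°
wrap2 = π + 2β = 200.3285°
tangent length = C·cosβ = 33.4664
L = r1·wrap1 + r2·wrap2 + 2·C·cosβ = 7·2.7868 + 13·3.4964 + 2·33.4664 = 131.8935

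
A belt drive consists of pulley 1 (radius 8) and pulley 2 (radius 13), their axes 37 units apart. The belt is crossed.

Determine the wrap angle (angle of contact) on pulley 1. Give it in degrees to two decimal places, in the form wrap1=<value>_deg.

wrap1=249.16_deg

crossed belt: β = asin((r1+r2)/C) = asin(21/37) = 34.5808°
wrap1 = wrap2 = π + 2β = 249.1616°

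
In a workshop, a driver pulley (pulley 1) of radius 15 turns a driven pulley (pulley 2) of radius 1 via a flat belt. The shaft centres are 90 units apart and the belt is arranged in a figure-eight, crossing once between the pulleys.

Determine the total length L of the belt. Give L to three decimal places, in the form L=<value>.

crossed belt: β = asin((r1+r2)/C) = asin(16/90) = 10.2403°
wrap1 = wrap2 = π + 2β = 200.4807°
tangent length = C·cosβ = 88.5664
L = (r1+r2)·wrap + 2·C·cosβ = 16·3.4990 + 2·88.5664 = 233.1175

L=233.117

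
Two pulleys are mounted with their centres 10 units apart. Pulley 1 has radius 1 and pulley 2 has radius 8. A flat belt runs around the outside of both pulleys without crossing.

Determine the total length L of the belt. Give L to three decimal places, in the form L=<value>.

open belt: β = asin((r2−r1)/C) = asin(7/10) = 44.4270°
wrap1 = π − 2β = 91.1460°
wrap2 = π + 2β = 268.8540°
tangent length = C·cosβ = 7.1414
L = r1·wrap1 + r2·wrap2 + 2·C·cosβ = 1·1.5908 + 8·4.6924 + 2·7.1414 = 53.4128

L=53.413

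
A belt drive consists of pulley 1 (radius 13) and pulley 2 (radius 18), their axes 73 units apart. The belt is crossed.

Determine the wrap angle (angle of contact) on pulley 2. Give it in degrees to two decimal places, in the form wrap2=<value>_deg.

crossed belt: β = asin((r1+r2)/C) = asin(31/73) = 25.1290°
wrap1 = wrap2 = π + 2β = 230.2580°

wrap2=230.26_deg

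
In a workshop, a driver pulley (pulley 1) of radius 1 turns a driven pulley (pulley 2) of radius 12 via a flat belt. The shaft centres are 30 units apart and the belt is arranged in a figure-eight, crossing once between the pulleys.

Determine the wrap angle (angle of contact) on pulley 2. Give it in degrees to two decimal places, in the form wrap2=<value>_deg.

wrap2=231.36_deg

crossed belt: β = asin((r1+r2)/C) = asin(13/30) = 25.6793°
wrap1 = wrap2 = π + 2β = 231.3586°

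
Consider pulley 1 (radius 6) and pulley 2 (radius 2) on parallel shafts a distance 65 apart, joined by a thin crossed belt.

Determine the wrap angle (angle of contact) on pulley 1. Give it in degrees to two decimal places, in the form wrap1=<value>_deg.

crossed belt: β = asin((r1+r2)/C) = asin(8/65) = 7.0697°
wrap1 = wrap2 = π + 2β = 194.1394°

wrap1=194.14_deg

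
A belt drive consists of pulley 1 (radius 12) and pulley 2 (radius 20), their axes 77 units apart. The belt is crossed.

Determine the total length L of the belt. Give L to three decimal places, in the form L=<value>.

L=268.032

crossed belt: β = asin((r1+r2)/C) = asin(32/77) = 24.5561°
wrap1 = wrap2 = π + 2β = 229.1123°
tangent length = C·cosβ = 70.0357
L = (r1+r2)·wrap + 2·C·cosβ = 32·3.9988 + 2·70.0357 = 268.0318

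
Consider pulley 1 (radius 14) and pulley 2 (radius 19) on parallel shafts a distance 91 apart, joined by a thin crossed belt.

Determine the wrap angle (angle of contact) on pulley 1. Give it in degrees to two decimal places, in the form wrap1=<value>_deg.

wrap1=222.52_deg

crossed belt: β = asin((r1+r2)/C) = asin(33/91) = 21.2623°
wrap1 = wrap2 = π + 2β = 222.5245°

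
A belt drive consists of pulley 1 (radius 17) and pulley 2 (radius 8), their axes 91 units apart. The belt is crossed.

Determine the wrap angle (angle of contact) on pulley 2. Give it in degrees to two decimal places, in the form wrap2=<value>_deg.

crossed belt: β = asin((r1+r2)/C) = asin(25/91) = 15.9456°
wrap1 = wrap2 = π + 2β = 211.8913°

wrap2=211.89_deg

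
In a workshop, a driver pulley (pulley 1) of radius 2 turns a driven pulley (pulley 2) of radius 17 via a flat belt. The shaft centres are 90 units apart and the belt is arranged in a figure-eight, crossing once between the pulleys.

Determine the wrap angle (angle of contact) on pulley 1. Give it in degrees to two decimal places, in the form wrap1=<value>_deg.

crossed belt: β = asin((r1+r2)/C) = asin(19/90) = 12.1875°
wrap1 = wrap2 = π + 2β = 204.3749°

wrap1=204.37_deg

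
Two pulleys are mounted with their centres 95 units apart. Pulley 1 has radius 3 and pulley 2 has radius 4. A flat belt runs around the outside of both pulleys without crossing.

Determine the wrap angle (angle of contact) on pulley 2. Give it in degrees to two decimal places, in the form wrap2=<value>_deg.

open belt: β = asin((r2−r1)/C) = asin(1/95) = 0.6031°
wrap1 = π − 2β = 178.7938°
wrap2 = π + 2β = 181.2062°

wrap2=181.21_deg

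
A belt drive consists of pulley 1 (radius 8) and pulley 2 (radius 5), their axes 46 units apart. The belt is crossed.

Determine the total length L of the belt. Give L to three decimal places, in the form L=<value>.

L=136.540

crossed belt: β = asin((r1+r2)/C) = asin(13/46) = 16.4160°
wrap1 = wrap2 = π + 2β = 212.8319°
tangent length = C·cosβ = 44.1248
L = (r1+r2)·wrap + 2·C·cosβ = 13·3.7146 + 2·44.1248 = 136.5397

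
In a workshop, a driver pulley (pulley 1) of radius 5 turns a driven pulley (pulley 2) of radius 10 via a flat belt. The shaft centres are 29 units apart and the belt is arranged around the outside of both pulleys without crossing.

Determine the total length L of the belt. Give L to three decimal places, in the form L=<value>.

open belt: β = asin((r2−r1)/C) = asin(5/29) = 9.9282°
wrap1 = π − 2β = 160.1436°
wrap2 = π + 2β = 199.8564°
tangent length = C·cosβ = 28.5657
L = r1·wrap1 + r2·wrap2 + 2·C·cosβ = 5·2.7950 + 10·3.4882 + 2·28.5657 = 105.9881

L=105.988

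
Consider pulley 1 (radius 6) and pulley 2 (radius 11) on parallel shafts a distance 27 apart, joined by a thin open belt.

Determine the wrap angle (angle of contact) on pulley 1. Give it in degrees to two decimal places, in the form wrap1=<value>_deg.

wrap1=158.66_deg

open belt: β = asin((r2−r1)/C) = asin(5/27) = 10.6719°
wrap1 = π − 2β = 158.6561°
wrap2 = π + 2β = 201.3439°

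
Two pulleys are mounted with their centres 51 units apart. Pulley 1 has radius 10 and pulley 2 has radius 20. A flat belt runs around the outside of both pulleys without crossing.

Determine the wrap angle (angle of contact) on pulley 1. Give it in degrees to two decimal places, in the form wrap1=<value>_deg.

open belt: β = asin((r2−r1)/C) = asin(10/51) = 11.3077°
wrap1 = π − 2β = 157.3845°
wrap2 = π + 2β = 202.6155°

wrap1=157.38_deg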